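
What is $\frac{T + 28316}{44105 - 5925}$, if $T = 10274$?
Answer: $\frac{3859}{3818} \approx 1.0107$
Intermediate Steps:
$\frac{T + 28316}{44105 - 5925} = \frac{10274 + 28316}{44105 - 5925} = \frac{38590}{38180} = 38590 \cdot \frac{1}{38180} = \frac{3859}{3818}$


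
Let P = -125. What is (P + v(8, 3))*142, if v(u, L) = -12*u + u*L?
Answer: -27974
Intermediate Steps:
v(u, L) = -12*u + L*u
(P + v(8, 3))*142 = (-125 + 8*(-12 + 3))*142 = (-125 + 8*(-9))*142 = (-125 - 72)*142 = -197*142 = -27974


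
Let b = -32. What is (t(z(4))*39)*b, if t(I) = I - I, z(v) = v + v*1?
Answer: 0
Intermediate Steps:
z(v) = 2*v (z(v) = v + v = 2*v)
t(I) = 0
(t(z(4))*39)*b = (0*39)*(-32) = 0*(-32) = 0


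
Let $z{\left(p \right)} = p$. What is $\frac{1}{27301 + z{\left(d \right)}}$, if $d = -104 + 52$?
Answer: $\frac{1}{27249} \approx 3.6699 \cdot 10^{-5}$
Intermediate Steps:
$d = -52$
$\frac{1}{27301 + z{\left(d \right)}} = \frac{1}{27301 - 52} = \frac{1}{27249}$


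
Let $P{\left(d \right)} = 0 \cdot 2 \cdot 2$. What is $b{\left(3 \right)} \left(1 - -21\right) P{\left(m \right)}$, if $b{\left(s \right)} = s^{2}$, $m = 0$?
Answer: $0$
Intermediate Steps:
$P{\left(d \right)} = 0$ ($P{\left(d \right)} = 0 \cdot 2 = 0$)
$b{\left(3 \right)} \left(1 - -21\right) P{\left(m \right)} = 3^{2} \left(1 - -21\right) 0 = 9 \left(1 + 21\right) 0 = 9 \cdot 22 \cdot 0 = 198 \cdot 0 = 0$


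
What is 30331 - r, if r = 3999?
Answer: 26332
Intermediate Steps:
30331 - r = 30331 - 1*3999 = 30331 - 3999 = 26332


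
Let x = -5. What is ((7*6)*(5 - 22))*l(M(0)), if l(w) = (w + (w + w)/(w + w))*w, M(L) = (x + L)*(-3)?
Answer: -171360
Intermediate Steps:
M(L) = 15 - 3*L (M(L) = (-5 + L)*(-3) = 15 - 3*L)
l(w) = w*(1 + w) (l(w) = (w + (2*w)/((2*w)))*w = (w + (2*w)*(1/(2*w)))*w = (w + 1)*w = (1 + w)*w = w*(1 + w))
((7*6)*(5 - 22))*l(M(0)) = ((7*6)*(5 - 22))*((15 - 3*0)*(1 + (15 - 3*0))) = (42*(-17))*((15 + 0)*(1 + (15 + 0))) = -10710*(1 + 15) = -10710*16 = -714*240 = -171360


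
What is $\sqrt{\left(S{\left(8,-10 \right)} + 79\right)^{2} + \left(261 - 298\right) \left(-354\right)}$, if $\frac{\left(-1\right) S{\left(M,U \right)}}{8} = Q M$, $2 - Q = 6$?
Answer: $\sqrt{125323} \approx 354.01$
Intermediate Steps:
$Q = -4$ ($Q = 2 - 6 = -4$)
$S{\left(M,U \right)} = 32 M$ ($S{\left(M,U \right)} = - 8 \left(- 4 M\right) = 32 M$)
$\sqrt{\left(S{\left(8,-10 \right)} + 79\right)^{2} + \left(261 - 298\right) \left(-354\right)} = \sqrt{\left(32 \cdot 8 + 79\right)^{2} + \left(261 - 298\right) \left(-354\right)} = \sqrt{\left(256 + 79\right)^{2} - -13098} = \sqrt{335^{2} + 13098} = \sqrt{112225 + 13098} = \sqrt{125323}$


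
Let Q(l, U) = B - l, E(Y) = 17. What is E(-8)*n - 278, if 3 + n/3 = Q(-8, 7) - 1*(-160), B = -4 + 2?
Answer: 8035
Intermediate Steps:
B = -2
Q(l, U) = -2 - l
n = 489 (n = -9 + 3*((-2 - 1*(-8)) - 1*(-160)) = -9 + 3*((-2 + 8) + 160) = -9 + 3*(6 + 160) = -9 + 3*166 = -9 + 498 = 489)
E(-8)*n - 278 = 17*489 - 278 = 8313 - 278 = 8035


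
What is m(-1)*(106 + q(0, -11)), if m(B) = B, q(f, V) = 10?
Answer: -116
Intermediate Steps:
m(-1)*(106 + q(0, -11)) = -(106 + 10) = -1*116 = -116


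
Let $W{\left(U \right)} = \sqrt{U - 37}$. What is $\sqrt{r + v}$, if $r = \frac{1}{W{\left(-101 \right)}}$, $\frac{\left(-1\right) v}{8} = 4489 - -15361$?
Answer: $\frac{\sqrt{-3024187200 - 138 i \sqrt{138}}}{138} \approx 0.00010681 - 398.5 i$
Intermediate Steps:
$W{\left(U \right)} = \sqrt{-37 + U}$
$v = -158800$ ($v = - 8 \left(4489 - -15361\right) = - 8 \left(4489 + 15361\right) = \left(-8\right) 19850 = -158800$)
$r = - \frac{i \sqrt{138}}{138}$ ($r = \frac{1}{\sqrt{-37 - 101}} = \frac{1}{\sqrt{-138}} = \frac{1}{i \sqrt{138}} = - \frac{i \sqrt{138}}{138} \approx - 0.085126 i$)
$\sqrt{r + v} = \sqrt{- \frac{i \sqrt{138}}{138} - 158800} = \sqrt{-158800 - \frac{i \sqrt{138}}{138}}$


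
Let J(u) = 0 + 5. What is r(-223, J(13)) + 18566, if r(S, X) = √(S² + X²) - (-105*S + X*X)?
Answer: -4874 + √49754 ≈ -4650.9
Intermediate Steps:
J(u) = 5
r(S, X) = √(S² + X²) - X² + 105*S (r(S, X) = √(S² + X²) - (-105*S + X²) = √(S² + X²) - (X² - 105*S) = √(S² + X²) + (-X² + 105*S) = √(S² + X²) - X² + 105*S)
r(-223, J(13)) + 18566 = (√((-223)² + 5²) - 1*5² + 105*(-223)) + 18566 = (√(49729 + 25) - 1*25 - 23415) + 18566 = (√49754 - 25 - 23415) + 18566 = (-23440 + √49754) + 18566 = -4874 + √49754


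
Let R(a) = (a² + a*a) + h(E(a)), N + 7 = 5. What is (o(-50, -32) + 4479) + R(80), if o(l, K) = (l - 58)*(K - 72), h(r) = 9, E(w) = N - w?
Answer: 28520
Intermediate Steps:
N = -2 (N = -7 + 5 = -2)
E(w) = -2 - w
R(a) = 9 + 2*a² (R(a) = (a² + a*a) + 9 = (a² + a²) + 9 = 2*a² + 9 = 9 + 2*a²)
o(l, K) = (-72 + K)*(-58 + l) (o(l, K) = (-58 + l)*(-72 + K) = (-72 + K)*(-58 + l))
(o(-50, -32) + 4479) + R(80) = ((4176 - 72*(-50) - 58*(-32) - 32*(-50)) + 4479) + (9 + 2*80²) = ((4176 + 3600 + 1856 + 1600) + 4479) + (9 + 2*6400) = (11232 + 4479) + (9 + 12800) = 15711 + 12809 = 28520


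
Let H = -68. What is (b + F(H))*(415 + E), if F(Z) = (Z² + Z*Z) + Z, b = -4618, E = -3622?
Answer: -14630334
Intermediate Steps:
F(Z) = Z + 2*Z² (F(Z) = (Z² + Z²) + Z = 2*Z² + Z = Z + 2*Z²)
(b + F(H))*(415 + E) = (-4618 - 68*(1 + 2*(-68)))*(415 - 3622) = (-4618 - 68*(1 - 136))*(-3207) = (-4618 - 68*(-135))*(-3207) = (-4618 + 9180)*(-3207) = 4562*(-3207) = -14630334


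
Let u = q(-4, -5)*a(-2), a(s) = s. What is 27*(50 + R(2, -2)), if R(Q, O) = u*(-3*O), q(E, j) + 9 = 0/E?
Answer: 4266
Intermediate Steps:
q(E, j) = -9 (q(E, j) = -9 + 0/E = -9 + 0 = -9)
u = 18 (u = -9*(-2) = 18)
R(Q, O) = -54*O (R(Q, O) = 18*(-3*O) = -54*O)
27*(50 + R(2, -2)) = 27*(50 - 54*(-2)) = 27*(50 + 108) = 27*158 = 4266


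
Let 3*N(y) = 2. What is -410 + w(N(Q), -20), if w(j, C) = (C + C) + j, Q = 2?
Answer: -1348/3 ≈ -449.33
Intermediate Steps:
N(y) = ⅔ (N(y) = (⅓)*2 = ⅔)
w(j, C) = j + 2*C (w(j, C) = 2*C + j = j + 2*C)
-410 + w(N(Q), -20) = -410 + (⅔ + 2*(-20)) = -410 + (⅔ - 40) = -410 - 118/3 = -1348/3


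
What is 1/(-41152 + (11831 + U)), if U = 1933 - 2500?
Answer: -1/29888 ≈ -3.3458e-5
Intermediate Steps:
U = -567
1/(-41152 + (11831 + U)) = 1/(-41152 + (11831 - 567)) = 1/(-41152 + 11264) = 1/(-29888) = -1/29888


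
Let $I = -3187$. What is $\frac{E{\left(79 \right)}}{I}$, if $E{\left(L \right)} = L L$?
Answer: $- \frac{6241}{3187} \approx -1.9583$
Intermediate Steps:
$E{\left(L \right)} = L^{2}$
$\frac{E{\left(79 \right)}}{I} = \frac{79^{2}}{-3187} = 6241 \left(- \frac{1}{3187}\right) = - \frac{6241}{3187}$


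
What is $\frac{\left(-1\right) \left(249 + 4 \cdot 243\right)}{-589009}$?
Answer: $\frac{1221}{589009} \approx 0.002073$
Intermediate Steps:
$\frac{\left(-1\right) \left(249 + 4 \cdot 243\right)}{-589009} = - (249 + 972) \left(- \frac{1}{589009}\right) = \left(-1\right) 1221 \left(- \frac{1}{589009}\right) = \left(-1221\right) \left(- \frac{1}{589009}\right) = \frac{1221}{589009}$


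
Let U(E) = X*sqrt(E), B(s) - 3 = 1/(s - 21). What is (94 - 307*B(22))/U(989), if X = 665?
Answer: -162*sqrt(989)/93955 ≈ -0.054224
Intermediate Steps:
B(s) = 3 + 1/(-21 + s) (B(s) = 3 + 1/(s - 21) = 3 + 1/(-21 + s))
U(E) = 665*sqrt(E)
(94 - 307*B(22))/U(989) = (94 - 307*(-62 + 3*22)/(-21 + 22))/((665*sqrt(989))) = (94 - 307*(-62 + 66)/1)*(sqrt(989)/657685) = (94 - 307*4)*(sqrt(989)/657685) = (94 - 1228)*(sqrt(989)/657685) = -162*sqrt(989)/93955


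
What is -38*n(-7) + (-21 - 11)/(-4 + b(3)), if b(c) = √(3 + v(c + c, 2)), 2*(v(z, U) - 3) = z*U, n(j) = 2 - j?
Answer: -310 + 16*√3 ≈ -282.29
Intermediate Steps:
v(z, U) = 3 + U*z/2 (v(z, U) = 3 + (z*U)/2 = 3 + (U*z)/2 = 3 + U*z/2)
b(c) = √(6 + 2*c) (b(c) = √(3 + (3 + (½)*2*(c + c))) = √(3 + (3 + (½)*2*(2*c))) = √(3 + (3 + 2*c)) = √(6 + 2*c))
-38*n(-7) + (-21 - 11)/(-4 + b(3)) = -38*(2 - 1*(-7)) + (-21 - 11)/(-4 + √(6 + 2*3)) = -38*(2 + 7) - 32/(-4 + √(6 + 6)) = -38*9 - 32/(-4 + √12) = -342 - 32/(-4 + 2*√3)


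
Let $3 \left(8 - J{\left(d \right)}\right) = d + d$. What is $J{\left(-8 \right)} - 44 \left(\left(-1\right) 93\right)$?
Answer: $\frac{12316}{3} \approx 4105.3$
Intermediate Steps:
$J{\left(d \right)} = 8 - \frac{2 d}{3}$ ($J{\left(d \right)} = 8 - \frac{d + d}{3} = 8 - \frac{2 d}{3}$)
$J{\left(-8 \right)} - 44 \left(\left(-1\right) 93\right) = \left(8 - - \frac{16}{3}\right) - 44 \left(\left(-1\right) 93\right) = \left(8 + \frac{16}{3}\right) - -4092 = \frac{40}{3} + 4092 = \frac{12316}{3}$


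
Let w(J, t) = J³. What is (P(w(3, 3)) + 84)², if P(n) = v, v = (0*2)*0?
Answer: 7056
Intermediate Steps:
v = 0 (v = 0*0 = 0)
P(n) = 0
(P(w(3, 3)) + 84)² = (0 + 84)² = 84² = 7056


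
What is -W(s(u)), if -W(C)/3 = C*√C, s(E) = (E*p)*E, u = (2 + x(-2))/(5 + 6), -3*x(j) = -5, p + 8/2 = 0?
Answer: -8*I/9 ≈ -0.88889*I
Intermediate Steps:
p = -4 (p = -4 + 0 = -4)
x(j) = 5/3 (x(j) = -⅓*(-5) = 5/3)
u = ⅓ (u = (2 + 5/3)/(5 + 6) = (11/3)/11 = (11/3)*(1/11) = ⅓ ≈ 0.33333)
s(E) = -4*E² (s(E) = (E*(-4))*E = (-4*E)*E = -4*E²)
W(C) = -3*C^(3/2) (W(C) = -3*C*√C = -3*C^(3/2))
-W(s(u)) = -(-3)*(-4*(⅓)²)^(3/2) = -(-3)*(-4*⅑)^(3/2) = -(-3)*(-4/9)^(3/2) = -(-3)*(-8*I/27) = -8*I/9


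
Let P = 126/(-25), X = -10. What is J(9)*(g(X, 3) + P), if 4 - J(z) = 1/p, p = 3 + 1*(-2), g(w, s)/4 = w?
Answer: -3378/25 ≈ -135.12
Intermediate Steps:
g(w, s) = 4*w
p = 1 (p = 3 - 2 = 1)
J(z) = 3 (J(z) = 4 - 1/1 = 4 - 1*1 = 4 - 1 = 3)
P = -126/25 (P = 126*(-1/25) = -126/25 ≈ -5.0400)
J(9)*(g(X, 3) + P) = 3*(4*(-10) - 126/25) = 3*(-40 - 126/25) = 3*(-1126/25) = -3378/25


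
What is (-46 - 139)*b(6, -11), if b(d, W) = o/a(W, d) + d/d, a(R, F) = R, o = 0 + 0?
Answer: -185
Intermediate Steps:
o = 0
b(d, W) = 1 (b(d, W) = 0/W + d/d = 0 + 1 = 1)
(-46 - 139)*b(6, -11) = (-46 - 139)*1 = -185*1 = -185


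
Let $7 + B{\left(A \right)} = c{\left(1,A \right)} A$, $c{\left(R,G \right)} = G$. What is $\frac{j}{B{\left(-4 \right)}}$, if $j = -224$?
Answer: $- \frac{224}{9} \approx -24.889$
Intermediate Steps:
$B{\left(A \right)} = -7 + A^{2}$ ($B{\left(A \right)} = -7 + A A = -7 + A^{2}$)
$\frac{j}{B{\left(-4 \right)}} = - \frac{224}{-7 + \left(-4\right)^{2}} = - \frac{224}{-7 + 16} = - \frac{224}{9}$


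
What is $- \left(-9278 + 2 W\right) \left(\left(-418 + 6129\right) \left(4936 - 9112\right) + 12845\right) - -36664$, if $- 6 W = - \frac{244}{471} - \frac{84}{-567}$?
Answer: $- \frac{2812366231578490}{12717} \approx -2.2115 \cdot 10^{11}$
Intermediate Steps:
$W = \frac{784}{12717}$ ($W = - \frac{- \frac{244}{471} - \frac{84}{-567}}{6} = - \frac{\left(-244\right) \frac{1}{471} - - \frac{4}{27}}{6} = - \frac{- \frac{244}{471} + \frac{4}{27}}{6} = \left(- \frac{1}{6}\right) \left(- \frac{1568}{4239}\right) = \frac{784}{12717} \approx 0.06165$)
$- \left(-9278 + 2 W\right) \left(\left(-418 + 6129\right) \left(4936 - 9112\right) + 12845\right) - -36664 = - \left(-9278 + 2 \cdot \frac{784}{12717}\right) \left(\left(-418 + 6129\right) \left(4936 - 9112\right) + 12845\right) - -36664 = - \left(-9278 + \frac{1568}{12717}\right) \left(5711 \left(-4176\right) + 12845\right) + 36664 = - \frac{\left(-117986758\right) \left(-23849136 + 12845\right)}{12717} + 36664 = - \frac{\left(-117986758\right) \left(-23836291\right)}{12717} + 36664 = \left(-1\right) \frac{2812366697834578}{12717} + 36664 = - \frac{2812366697834578}{12717} + 36664 = - \frac{2812366231578490}{12717}$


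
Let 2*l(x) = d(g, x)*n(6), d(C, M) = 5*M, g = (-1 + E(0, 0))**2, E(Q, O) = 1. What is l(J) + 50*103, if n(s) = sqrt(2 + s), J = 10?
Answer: 5150 + 50*sqrt(2) ≈ 5220.7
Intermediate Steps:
g = 0 (g = (-1 + 1)**2 = 0**2 = 0)
l(x) = 5*x*sqrt(2) (l(x) = ((5*x)*sqrt(2 + 6))/2 = ((5*x)*sqrt(8))/2 = ((5*x)*(2*sqrt(2)))/2 = (10*x*sqrt(2))/2 = 5*x*sqrt(2))
l(J) + 50*103 = 5*10*sqrt(2) + 50*103 = 50*sqrt(2) + 5150 = 5150 + 50*sqrt(2)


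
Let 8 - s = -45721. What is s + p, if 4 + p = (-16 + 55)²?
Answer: 47246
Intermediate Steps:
s = 45729 (s = 8 - 1*(-45721) = 8 + 45721 = 45729)
p = 1517 (p = -4 + (-16 + 55)² = -4 + 39² = -4 + 1521 = 1517)
s + p = 45729 + 1517 = 47246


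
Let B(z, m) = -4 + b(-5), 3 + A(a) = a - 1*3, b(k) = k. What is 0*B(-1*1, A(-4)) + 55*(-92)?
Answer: -5060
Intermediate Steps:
A(a) = -6 + a (A(a) = -3 + (a - 1*3) = -3 + (a - 3) = -3 + (-3 + a) = -6 + a)
B(z, m) = -9 (B(z, m) = -4 - 5 = -9)
0*B(-1*1, A(-4)) + 55*(-92) = 0*(-9) + 55*(-92) = 0 - 5060 = -5060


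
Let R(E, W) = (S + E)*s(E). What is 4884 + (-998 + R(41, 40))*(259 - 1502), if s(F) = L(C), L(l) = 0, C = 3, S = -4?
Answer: 1245398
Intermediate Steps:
s(F) = 0
R(E, W) = 0 (R(E, W) = (-4 + E)*0 = 0)
4884 + (-998 + R(41, 40))*(259 - 1502) = 4884 + (-998 + 0)*(259 - 1502) = 4884 - 998*(-1243) = 4884 + 1240514 = 1245398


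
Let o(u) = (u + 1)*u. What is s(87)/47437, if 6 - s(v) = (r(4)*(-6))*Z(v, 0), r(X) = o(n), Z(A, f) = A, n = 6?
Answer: 21930/47437 ≈ 0.46230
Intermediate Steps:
o(u) = u*(1 + u) (o(u) = (1 + u)*u = u*(1 + u))
r(X) = 42 (r(X) = 6*(1 + 6) = 6*7 = 42)
s(v) = 6 + 252*v (s(v) = 6 - 42*(-6)*v = 6 - (-252)*v = 6 + 252*v)
s(87)/47437 = (6 + 252*87)/47437 = (6 + 21924)*(1/47437) = 21930*(1/47437) = 21930/47437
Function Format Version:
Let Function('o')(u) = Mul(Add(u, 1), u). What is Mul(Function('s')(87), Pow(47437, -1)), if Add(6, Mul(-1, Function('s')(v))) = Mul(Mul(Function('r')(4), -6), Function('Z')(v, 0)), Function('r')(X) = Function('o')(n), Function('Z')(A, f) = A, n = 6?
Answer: Rational(21930, 47437) ≈ 0.46230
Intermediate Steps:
Function('o')(u) = Mul(u, Add(1, u)) (Function('o')(u) = Mul(Add(1, u), u) = Mul(u, Add(1, u)))
Function('r')(X) = 42 (Function('r')(X) = Mul(6, Add(1, 6)) = Mul(6, 7) = 42)
Function('s')(v) = Add(6, Mul(252, v)) (Function('s')(v) = Add(6, Mul(-1, Mul(Mul(42, -6), v))) = Add(6, Mul(-1, Mul(-252, v))) = Add(6, Mul(252, v)))
Mul(Function('s')(87), Pow(47437, -1)) = Mul(Add(6, Mul(252, 87)), Pow(47437, -1)) = Mul(Add(6, 21924), Rational(1, 47437)) = Mul(21930, Rational(1, 47437)) = Rational(21930, 47437)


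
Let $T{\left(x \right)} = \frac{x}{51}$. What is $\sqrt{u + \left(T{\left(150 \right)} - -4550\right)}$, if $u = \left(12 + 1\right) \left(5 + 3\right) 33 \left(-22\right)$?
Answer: $\frac{2 i \sqrt{5126214}}{17} \approx 266.37 i$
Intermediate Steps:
$T{\left(x \right)} = \frac{x}{51}$ ($T{\left(x \right)} = x \frac{1}{51} = \frac{x}{51}$)
$u = -75504$ ($u = 13 \cdot 8 \cdot 33 \left(-22\right) = 104 \cdot 33 \left(-22\right) = 3432 \left(-22\right) = -75504$)
$\sqrt{u + \left(T{\left(150 \right)} - -4550\right)} = \sqrt{-75504 + \left(\frac{1}{51} \cdot 150 - -4550\right)} = \sqrt{-75504 + \left(\frac{50}{17} + 4550\right)} = \sqrt{-75504 + \frac{77400}{17}} = \sqrt{- \frac{1206168}{17}} = \frac{2 i \sqrt{5126214}}{17}$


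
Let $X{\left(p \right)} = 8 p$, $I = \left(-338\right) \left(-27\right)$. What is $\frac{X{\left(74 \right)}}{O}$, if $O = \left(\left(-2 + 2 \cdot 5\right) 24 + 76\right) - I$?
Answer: $- \frac{296}{4429} \approx -0.066832$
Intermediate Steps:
$I = 9126$
$O = -8858$ ($O = \left(\left(-2 + 2 \cdot 5\right) 24 + 76\right) - 9126 = \left(\left(-2 + 10\right) 24 + 76\right) - 9126 = \left(8 \cdot 24 + 76\right) - 9126 = \left(192 + 76\right) - 9126 = 268 - 9126 = -8858$)
$\frac{X{\left(74 \right)}}{O} = \frac{8 \cdot 74}{-8858} = 592 \left(- \frac{1}{8858}\right) = - \frac{296}{4429}$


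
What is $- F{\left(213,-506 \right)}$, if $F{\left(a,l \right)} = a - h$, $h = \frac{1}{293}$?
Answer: $- \frac{62408}{293} \approx -213.0$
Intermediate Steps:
$h = \frac{1}{293} \approx 0.003413$
$F{\left(a,l \right)} = - \frac{1}{293} + a$ ($F{\left(a,l \right)} = a - \frac{1}{293} = - \frac{1}{293} + a$)
$- F{\left(213,-506 \right)} = - (- \frac{1}{293} + 213) = \left(-1\right) \frac{62408}{293} = - \frac{62408}{293}$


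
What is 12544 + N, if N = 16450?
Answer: 28994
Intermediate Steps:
12544 + N = 12544 + 16450 = 28994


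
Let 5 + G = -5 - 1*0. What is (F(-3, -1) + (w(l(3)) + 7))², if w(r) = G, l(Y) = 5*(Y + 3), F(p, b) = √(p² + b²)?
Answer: (-3 + √10)² ≈ 0.026334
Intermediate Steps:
G = -10 (G = -5 + (-5 - 1*0) = -5 + (-5 + 0) = -5 - 5 = -10)
F(p, b) = √(b² + p²)
l(Y) = 15 + 5*Y (l(Y) = 5*(3 + Y) = 15 + 5*Y)
w(r) = -10
(F(-3, -1) + (w(l(3)) + 7))² = (√((-1)² + (-3)²) + (-10 + 7))² = (√(1 + 9) - 3)² = (√10 - 3)² = (-3 + √10)²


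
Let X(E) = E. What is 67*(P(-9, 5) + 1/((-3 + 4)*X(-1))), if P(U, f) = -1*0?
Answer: -67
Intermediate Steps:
P(U, f) = 0
67*(P(-9, 5) + 1/((-3 + 4)*X(-1))) = 67*(0 + 1/((-3 + 4)*(-1))) = 67*(0 + 1/(1*(-1))) = 67*(0 + 1/(-1)) = 67*(0 - 1) = 67*(-1) = -67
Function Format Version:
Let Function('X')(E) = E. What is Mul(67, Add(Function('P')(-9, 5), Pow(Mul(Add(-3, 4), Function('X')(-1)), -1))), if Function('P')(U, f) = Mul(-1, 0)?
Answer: -67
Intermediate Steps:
Function('P')(U, f) = 0
Mul(67, Add(Function('P')(-9, 5), Pow(Mul(Add(-3, 4), Function('X')(-1)), -1))) = Mul(67, Add(0, Pow(Mul(Add(-3, 4), -1), -1))) = Mul(67, Add(0, Pow(Mul(1, -1), -1))) = Mul(67, Add(0, Pow(-1, -1))) = Mul(67, Add(0, -1)) = Mul(67, -1) = -67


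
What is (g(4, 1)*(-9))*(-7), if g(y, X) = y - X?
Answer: 189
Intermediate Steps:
(g(4, 1)*(-9))*(-7) = ((4 - 1*1)*(-9))*(-7) = ((4 - 1)*(-9))*(-7) = (3*(-9))*(-7) = -27*(-7) = 189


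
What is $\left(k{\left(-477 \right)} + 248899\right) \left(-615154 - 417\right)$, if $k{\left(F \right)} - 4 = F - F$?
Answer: $-153217468613$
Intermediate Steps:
$k{\left(F \right)} = 4$ ($k{\left(F \right)} = 4 + \left(F - F\right) = 4 + 0 = 4$)
$\left(k{\left(-477 \right)} + 248899\right) \left(-615154 - 417\right) = \left(4 + 248899\right) \left(-615154 - 417\right) = 248903 \left(-615571\right) = -153217468613$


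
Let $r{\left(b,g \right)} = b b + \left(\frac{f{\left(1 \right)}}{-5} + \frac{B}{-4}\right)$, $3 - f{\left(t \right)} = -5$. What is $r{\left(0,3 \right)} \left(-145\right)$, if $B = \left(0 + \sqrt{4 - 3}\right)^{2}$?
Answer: $\frac{1073}{4} \approx 268.25$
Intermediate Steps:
$f{\left(t \right)} = 8$ ($f{\left(t \right)} = 3 - -5 = 3 + 5 = 8$)
$B = 1$ ($B = \left(0 + \sqrt{1}\right)^{2} = \left(0 + 1\right)^{2} = 1^{2} = 1$)
$r{\left(b,g \right)} = - \frac{37}{20} + b^{2}$ ($r{\left(b,g \right)} = b b + \left(\frac{8}{-5} + 1 \frac{1}{-4}\right) = b^{2} + \left(8 \left(- \frac{1}{5}\right) + 1 \left(- \frac{1}{4}\right)\right) = b^{2} - \frac{37}{20} = - \frac{37}{20} + b^{2}$)
$r{\left(0,3 \right)} \left(-145\right) = \left(- \frac{37}{20} + 0^{2}\right) \left(-145\right) = \left(- \frac{37}{20} + 0\right) \left(-145\right) = \left(- \frac{37}{20}\right) \left(-145\right) = \frac{1073}{4}$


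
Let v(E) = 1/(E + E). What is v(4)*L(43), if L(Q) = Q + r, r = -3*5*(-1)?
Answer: 29/4 ≈ 7.2500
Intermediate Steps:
r = 15 (r = -15*(-1) = 15)
L(Q) = 15 + Q (L(Q) = Q + 15 = 15 + Q)
v(E) = 1/(2*E)
v(4)*L(43) = ((½)/4)*(15 + 43) = ((½)*(¼))*58 = (⅛)*58 = 29/4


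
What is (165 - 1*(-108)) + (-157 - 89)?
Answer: 27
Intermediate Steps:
(165 - 1*(-108)) + (-157 - 89) = (165 + 108) - 246 = 273 - 246 = 27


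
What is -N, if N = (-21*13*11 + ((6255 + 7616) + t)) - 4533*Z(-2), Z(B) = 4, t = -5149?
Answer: 12413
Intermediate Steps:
N = -12413 (N = (-21*13*11 + ((6255 + 7616) - 5149)) - 4533*4 = (-273*11 + (13871 - 5149)) - 1*18132 = (-3003 + 8722) - 18132 = 5719 - 18132 = -12413)
-N = -1*(-12413) = 12413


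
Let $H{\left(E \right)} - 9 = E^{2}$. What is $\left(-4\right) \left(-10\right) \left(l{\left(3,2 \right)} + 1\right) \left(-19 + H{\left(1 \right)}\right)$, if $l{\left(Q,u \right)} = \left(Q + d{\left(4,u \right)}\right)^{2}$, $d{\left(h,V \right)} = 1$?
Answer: $-6120$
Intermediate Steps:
$H{\left(E \right)} = 9 + E^{2}$
$l{\left(Q,u \right)} = \left(1 + Q\right)^{2}$ ($l{\left(Q,u \right)} = \left(Q + 1\right)^{2} = \left(1 + Q\right)^{2}$)
$\left(-4\right) \left(-10\right) \left(l{\left(3,2 \right)} + 1\right) \left(-19 + H{\left(1 \right)}\right) = \left(-4\right) \left(-10\right) \left(\left(1 + 3\right)^{2} + 1\right) \left(-19 + \left(9 + 1^{2}\right)\right) = 40 \left(4^{2} + 1\right) \left(-19 + \left(9 + 1\right)\right) = 40 \left(16 + 1\right) \left(-19 + 10\right) = 40 \cdot 17 \left(-9\right) = 40 \left(-153\right) = -6120$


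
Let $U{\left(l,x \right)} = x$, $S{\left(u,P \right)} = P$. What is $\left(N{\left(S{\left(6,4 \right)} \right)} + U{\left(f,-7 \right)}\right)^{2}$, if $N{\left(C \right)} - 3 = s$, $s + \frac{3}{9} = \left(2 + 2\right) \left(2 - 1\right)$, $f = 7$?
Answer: $\frac{1}{9} \approx 0.11111$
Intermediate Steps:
$s = \frac{11}{3}$ ($s = - \frac{1}{3} + \left(2 + 2\right) \left(2 - 1\right) = - \frac{1}{3} + 4 \cdot 1 = - \frac{1}{3} + 4 = \frac{11}{3} \approx 3.6667$)
$N{\left(C \right)} = \frac{20}{3}$ ($N{\left(C \right)} = 3 + \frac{11}{3} = \frac{20}{3}$)
$\left(N{\left(S{\left(6,4 \right)} \right)} + U{\left(f,-7 \right)}\right)^{2} = \left(\frac{20}{3} - 7\right)^{2} = \left(- \frac{1}{3}\right)^{2} = \frac{1}{9}$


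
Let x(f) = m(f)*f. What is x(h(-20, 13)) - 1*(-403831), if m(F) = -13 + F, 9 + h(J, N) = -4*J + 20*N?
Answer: 509089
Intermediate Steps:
h(J, N) = -9 - 4*J + 20*N (h(J, N) = -9 + (-4*J + 20*N) = -9 - 4*J + 20*N)
x(f) = f*(-13 + f) (x(f) = (-13 + f)*f = f*(-13 + f))
x(h(-20, 13)) - 1*(-403831) = (-9 - 4*(-20) + 20*13)*(-13 + (-9 - 4*(-20) + 20*13)) - 1*(-403831) = (-9 + 80 + 260)*(-13 + (-9 + 80 + 260)) + 403831 = 331*(-13 + 331) + 403831 = 331*318 + 403831 = 105258 + 403831 = 509089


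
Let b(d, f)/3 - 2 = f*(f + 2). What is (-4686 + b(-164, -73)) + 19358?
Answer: 30227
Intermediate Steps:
b(d, f) = 6 + 3*f*(2 + f) (b(d, f) = 6 + 3*(f*(f + 2)) = 6 + 3*(f*(2 + f)) = 6 + 3*f*(2 + f))
(-4686 + b(-164, -73)) + 19358 = (-4686 + (6 + 3*(-73)**2 + 6*(-73))) + 19358 = (-4686 + (6 + 3*5329 - 438)) + 19358 = (-4686 + (6 + 15987 - 438)) + 19358 = (-4686 + 15555) + 19358 = 10869 + 19358 = 30227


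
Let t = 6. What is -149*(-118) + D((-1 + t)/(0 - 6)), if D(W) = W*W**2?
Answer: 3797587/216 ≈ 17581.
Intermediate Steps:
D(W) = W**3
-149*(-118) + D((-1 + t)/(0 - 6)) = -149*(-118) + ((-1 + 6)/(0 - 6))**3 = 17582 + (5/(-6))**3 = 17582 + (5*(-1/6))**3 = 17582 + (-5/6)**3 = 17582 - 125/216 = 3797587/216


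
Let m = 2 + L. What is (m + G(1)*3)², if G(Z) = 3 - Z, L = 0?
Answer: 64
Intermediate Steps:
m = 2 (m = 2 + 0 = 2)
(m + G(1)*3)² = (2 + (3 - 1*1)*3)² = (2 + (3 - 1)*3)² = (2 + 2*3)² = (2 + 6)² = 8² = 64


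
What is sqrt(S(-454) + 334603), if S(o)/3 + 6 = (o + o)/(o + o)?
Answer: 2*sqrt(83647) ≈ 578.44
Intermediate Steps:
S(o) = -15 (S(o) = -18 + 3*((o + o)/(o + o)) = -18 + 3*((2*o)/((2*o))) = -18 + 3*((2*o)*(1/(2*o))) = -18 + 3*1 = -18 + 3 = -15)
sqrt(S(-454) + 334603) = sqrt(-15 + 334603) = sqrt(334588) = 2*sqrt(83647)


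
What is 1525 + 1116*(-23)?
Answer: -24143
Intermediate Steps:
1525 + 1116*(-23) = 1525 - 25668 = -24143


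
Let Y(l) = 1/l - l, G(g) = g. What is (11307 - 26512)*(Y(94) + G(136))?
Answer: -60044545/94 ≈ -6.3877e+5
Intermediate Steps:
(11307 - 26512)*(Y(94) + G(136)) = (11307 - 26512)*((1/94 - 1*94) + 136) = -15205*((1/94 - 94) + 136) = -15205*(-8835/94 + 136) = -15205*3949/94 = -60044545/94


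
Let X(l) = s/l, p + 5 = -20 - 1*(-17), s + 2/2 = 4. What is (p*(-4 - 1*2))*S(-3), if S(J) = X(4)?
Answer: 36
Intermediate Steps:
s = 3 (s = -1 + 4 = 3)
p = -8 (p = -5 + (-20 - 1*(-17)) = -5 + (-20 + 17) = -5 - 3 = -8)
X(l) = 3/l
S(J) = ¾ (S(J) = 3/4 = 3*(¼) = ¾)
(p*(-4 - 1*2))*S(-3) = -8*(-4 - 1*2)*(¾) = -8*(-4 - 2)*(¾) = -8*(-6)*(¾) = 48*(¾) = 36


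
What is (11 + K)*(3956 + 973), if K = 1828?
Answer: 9064431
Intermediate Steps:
(11 + K)*(3956 + 973) = (11 + 1828)*(3956 + 973) = 1839*4929 = 9064431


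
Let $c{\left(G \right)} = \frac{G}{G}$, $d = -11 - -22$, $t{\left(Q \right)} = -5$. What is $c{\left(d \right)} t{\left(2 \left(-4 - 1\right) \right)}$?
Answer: $-5$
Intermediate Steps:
$d = 11$ ($d = -11 + 22 = 11$)
$c{\left(G \right)} = 1$
$c{\left(d \right)} t{\left(2 \left(-4 - 1\right) \right)} = 1 \left(-5\right) = -5$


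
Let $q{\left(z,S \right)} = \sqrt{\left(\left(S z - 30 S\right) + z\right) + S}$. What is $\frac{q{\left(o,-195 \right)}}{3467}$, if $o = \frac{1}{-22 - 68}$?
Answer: $\frac{2 \sqrt{318215}}{52005} \approx 0.021694$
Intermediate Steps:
$o = - \frac{1}{90}$ ($o = \frac{1}{-90} = - \frac{1}{90} \approx -0.011111$)
$q{\left(z,S \right)} = \sqrt{z - 29 S + S z}$ ($q{\left(z,S \right)} = \sqrt{\left(\left(- 30 S + S z\right) + z\right) + S} = \sqrt{\left(z - 30 S + S z\right) + S} = \sqrt{z - 29 S + S z}$)
$\frac{q{\left(o,-195 \right)}}{3467} = \frac{\sqrt{- \frac{1}{90} - -5655 - - \frac{13}{6}}}{3467} = \sqrt{- \frac{1}{90} + 5655 + \frac{13}{6}} \cdot \frac{1}{3467} = \sqrt{\frac{254572}{45}} \cdot \frac{1}{3467} = \frac{2 \sqrt{318215}}{15} \cdot \frac{1}{3467} = \frac{2 \sqrt{318215}}{52005}$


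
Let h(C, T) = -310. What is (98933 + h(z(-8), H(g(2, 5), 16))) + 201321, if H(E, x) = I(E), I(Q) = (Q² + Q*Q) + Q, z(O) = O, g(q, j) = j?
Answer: 299944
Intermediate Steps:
I(Q) = Q + 2*Q² (I(Q) = (Q² + Q²) + Q = 2*Q² + Q = Q + 2*Q²)
H(E, x) = E*(1 + 2*E)
(98933 + h(z(-8), H(g(2, 5), 16))) + 201321 = (98933 - 310) + 201321 = 98623 + 201321 = 299944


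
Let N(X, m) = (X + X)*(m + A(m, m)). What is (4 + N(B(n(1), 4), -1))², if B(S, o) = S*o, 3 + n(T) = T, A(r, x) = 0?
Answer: 400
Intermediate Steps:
n(T) = -3 + T
N(X, m) = 2*X*m (N(X, m) = (X + X)*(m + 0) = (2*X)*m = 2*X*m)
(4 + N(B(n(1), 4), -1))² = (4 + 2*((-3 + 1)*4)*(-1))² = (4 + 2*(-2*4)*(-1))² = (4 + 2*(-8)*(-1))² = (4 + 16)² = 20² = 400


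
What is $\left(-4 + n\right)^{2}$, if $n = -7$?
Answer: $121$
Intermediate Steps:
$\left(-4 + n\right)^{2} = \left(-4 - 7\right)^{2} = \left(-11\right)^{2} = 121$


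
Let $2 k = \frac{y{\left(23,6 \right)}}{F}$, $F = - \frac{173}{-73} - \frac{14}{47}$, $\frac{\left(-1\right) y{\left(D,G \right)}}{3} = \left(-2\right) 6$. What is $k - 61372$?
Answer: $- \frac{436231790}{7109} \approx -61363.0$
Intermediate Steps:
$y{\left(D,G \right)} = 36$ ($y{\left(D,G \right)} = - 3 \left(\left(-2\right) 6\right) = \left(-3\right) \left(-12\right) = 36$)
$F = \frac{7109}{3431}$ ($F = \left(-173\right) \left(- \frac{1}{73}\right) - \frac{14}{47} = \frac{173}{73} - \frac{14}{47} = \frac{7109}{3431} \approx 2.072$)
$k = \frac{61758}{7109}$ ($k = \frac{36 \frac{1}{\frac{7109}{3431}}}{2} = \frac{36 \cdot \frac{3431}{7109}}{2} = \frac{1}{2} \cdot \frac{123516}{7109} = \frac{61758}{7109} \approx 8.6873$)
$k - 61372 = \frac{61758}{7109} - 61372 = - \frac{436231790}{7109}$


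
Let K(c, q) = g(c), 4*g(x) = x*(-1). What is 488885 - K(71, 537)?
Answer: 1955611/4 ≈ 4.8890e+5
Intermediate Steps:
g(x) = -x/4 (g(x) = (x*(-1))/4 = (-x)/4 = -x/4)
K(c, q) = -c/4
488885 - K(71, 537) = 488885 - (-1)*71/4 = 488885 - 1*(-71/4) = 488885 + 71/4 = 1955611/4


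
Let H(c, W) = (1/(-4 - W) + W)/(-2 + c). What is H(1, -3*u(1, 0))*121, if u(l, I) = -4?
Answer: -23111/16 ≈ -1444.4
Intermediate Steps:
H(c, W) = (W + 1/(-4 - W))/(-2 + c)
H(1, -3*u(1, 0))*121 = ((-1 + (-3*(-4))² + 4*(-3*(-4)))/(-8 - (-6)*(-4) + 4*1 - 3*(-4)*1))*121 = ((-1 + 12² + 4*12)/(-8 - 2*12 + 4 + 12*1))*121 = ((-1 + 144 + 48)/(-8 - 24 + 4 + 12))*121 = (191/(-16))*121 = -1/16*191*121 = -191/16*121 = -23111/16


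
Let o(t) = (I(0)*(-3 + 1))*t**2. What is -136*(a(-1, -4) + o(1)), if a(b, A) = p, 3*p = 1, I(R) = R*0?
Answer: -136/3 ≈ -45.333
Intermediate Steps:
I(R) = 0
p = 1/3 (p = (1/3)*1 = 1/3 ≈ 0.33333)
a(b, A) = 1/3
o(t) = 0 (o(t) = (0*(-3 + 1))*t**2 = (0*(-2))*t**2 = 0*t**2 = 0)
-136*(a(-1, -4) + o(1)) = -136*(1/3 + 0) = -136*1/3 = -136/3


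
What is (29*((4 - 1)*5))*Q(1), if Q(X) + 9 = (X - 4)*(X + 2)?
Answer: -7830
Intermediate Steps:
Q(X) = -9 + (-4 + X)*(2 + X) (Q(X) = -9 + (X - 4)*(X + 2) = -9 + (-4 + X)*(2 + X))
(29*((4 - 1)*5))*Q(1) = (29*((4 - 1)*5))*(-17 + 1**2 - 2*1) = (29*(3*5))*(-17 + 1 - 2) = (29*15)*(-18) = 435*(-18) = -7830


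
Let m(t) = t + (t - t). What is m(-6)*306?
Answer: -1836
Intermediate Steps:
m(t) = t (m(t) = t + 0 = t)
m(-6)*306 = -6*306 = -1836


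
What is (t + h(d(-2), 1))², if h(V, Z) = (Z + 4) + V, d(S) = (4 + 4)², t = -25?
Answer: 1936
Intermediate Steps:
d(S) = 64 (d(S) = 8² = 64)
h(V, Z) = 4 + V + Z (h(V, Z) = (4 + Z) + V = 4 + V + Z)
(t + h(d(-2), 1))² = (-25 + (4 + 64 + 1))² = (-25 + 69)² = 44² = 1936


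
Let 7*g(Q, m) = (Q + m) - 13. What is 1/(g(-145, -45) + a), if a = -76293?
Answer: -1/76322 ≈ -1.3102e-5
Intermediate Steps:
g(Q, m) = -13/7 + Q/7 + m/7 (g(Q, m) = ((Q + m) - 13)/7 = (-13 + Q + m)/7 = -13/7 + Q/7 + m/7)
1/(g(-145, -45) + a) = 1/((-13/7 + (⅐)*(-145) + (⅐)*(-45)) - 76293) = 1/((-13/7 - 145/7 - 45/7) - 76293) = 1/(-29 - 76293) = 1/(-76322) = -1/76322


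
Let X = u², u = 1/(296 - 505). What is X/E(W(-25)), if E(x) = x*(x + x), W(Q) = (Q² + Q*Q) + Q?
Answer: 1/131097601250 ≈ 7.6279e-12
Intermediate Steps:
W(Q) = Q + 2*Q² (W(Q) = (Q² + Q²) + Q = 2*Q² + Q = Q + 2*Q²)
u = -1/209 (u = 1/(-209) = -1/209 ≈ -0.0047847)
E(x) = 2*x² (E(x) = x*(2*x) = 2*x²)
X = 1/43681 (X = (-1/209)² = 1/43681 ≈ 2.2893e-5)
X/E(W(-25)) = 1/(43681*((2*(-25*(1 + 2*(-25)))²))) = 1/(43681*((2*(-25*(1 - 50))²))) = 1/(43681*((2*(-25*(-49))²))) = 1/(43681*((2*1225²))) = 1/(43681*((2*1500625))) = (1/43681)/3001250 = (1/43681)*(1/3001250) = 1/131097601250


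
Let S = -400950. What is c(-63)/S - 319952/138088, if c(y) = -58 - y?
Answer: -3207136121/1384159590 ≈ -2.3170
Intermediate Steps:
c(-63)/S - 319952/138088 = (-58 - 1*(-63))/(-400950) - 319952/138088 = (-58 + 63)*(-1/400950) - 319952*1/138088 = 5*(-1/400950) - 39994/17261 = -1/80190 - 39994/17261 = -3207136121/1384159590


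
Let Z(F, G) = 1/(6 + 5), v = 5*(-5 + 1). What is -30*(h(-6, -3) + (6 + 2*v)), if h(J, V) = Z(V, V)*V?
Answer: 11310/11 ≈ 1028.2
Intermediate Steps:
v = -20 (v = 5*(-4) = -20)
Z(F, G) = 1/11
h(J, V) = V/11
-30*(h(-6, -3) + (6 + 2*v)) = -30*((1/11)*(-3) + (6 + 2*(-20))) = -30*(-3/11 + (6 - 40)) = -30*(-3/11 - 34) = -30*(-377/11) = 11310/11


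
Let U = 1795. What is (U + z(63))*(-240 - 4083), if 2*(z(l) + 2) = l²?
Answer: -32660265/2 ≈ -1.6330e+7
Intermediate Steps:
z(l) = -2 + l²/2
(U + z(63))*(-240 - 4083) = (1795 + (-2 + (½)*63²))*(-240 - 4083) = (1795 + (-2 + (½)*3969))*(-4323) = (1795 + (-2 + 3969/2))*(-4323) = (1795 + 3965/2)*(-4323) = (7555/2)*(-4323) = -32660265/2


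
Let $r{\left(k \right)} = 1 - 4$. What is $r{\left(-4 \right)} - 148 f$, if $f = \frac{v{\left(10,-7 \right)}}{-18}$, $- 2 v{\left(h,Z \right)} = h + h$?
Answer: $- \frac{767}{9} \approx -85.222$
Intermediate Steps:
$r{\left(k \right)} = -3$
$v{\left(h,Z \right)} = - h$ ($v{\left(h,Z \right)} = - \frac{h + h}{2} = - \frac{2 h}{2} = - h$)
$f = \frac{5}{9}$ ($f = \frac{\left(-1\right) 10}{-18} = \left(-10\right) \left(- \frac{1}{18}\right) = \frac{5}{9} \approx 0.55556$)
$r{\left(-4 \right)} - 148 f = -3 - \frac{740}{9} = - \frac{767}{9}$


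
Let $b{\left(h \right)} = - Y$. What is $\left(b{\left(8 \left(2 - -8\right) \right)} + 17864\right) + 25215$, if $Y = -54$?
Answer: $43133$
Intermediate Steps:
$b{\left(h \right)} = 54$ ($b{\left(h \right)} = \left(-1\right) \left(-54\right) = 54$)
$\left(b{\left(8 \left(2 - -8\right) \right)} + 17864\right) + 25215 = \left(54 + 17864\right) + 25215 = 17918 + 25215 = 43133$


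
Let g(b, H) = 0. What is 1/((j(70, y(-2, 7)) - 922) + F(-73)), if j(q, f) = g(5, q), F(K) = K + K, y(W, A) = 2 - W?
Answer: -1/1068 ≈ -0.00093633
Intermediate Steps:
F(K) = 2*K
j(q, f) = 0
1/((j(70, y(-2, 7)) - 922) + F(-73)) = 1/((0 - 922) + 2*(-73)) = 1/(-922 - 146) = 1/(-1068) = -1/1068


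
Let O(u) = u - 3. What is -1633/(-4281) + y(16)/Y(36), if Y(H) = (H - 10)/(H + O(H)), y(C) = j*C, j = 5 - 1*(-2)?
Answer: 16563013/55653 ≈ 297.61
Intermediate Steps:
O(u) = -3 + u
j = 7 (j = 5 + 2 = 7)
y(C) = 7*C
Y(H) = (-10 + H)/(-3 + 2*H) (Y(H) = (H - 10)/(H + (-3 + H)) = (-10 + H)/(-3 + 2*H))
-1633/(-4281) + y(16)/Y(36) = -1633/(-4281) + (7*16)/(((-10 + 36)/(-3 + 2*36))) = -1633*(-1/4281) + 112/((26/(-3 + 72))) = 1633/4281 + 112/((26/69)) = 1633/4281 + 112/(((1/69)*26)) = 1633/4281 + 112/(26/69) = 1633/4281 + 112*(69/26) = 1633/4281 + 3864/13 = 16563013/55653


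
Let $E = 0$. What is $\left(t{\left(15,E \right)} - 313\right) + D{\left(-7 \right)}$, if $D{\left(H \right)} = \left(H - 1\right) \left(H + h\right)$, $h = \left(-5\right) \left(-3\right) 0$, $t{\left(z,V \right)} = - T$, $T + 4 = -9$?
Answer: $-244$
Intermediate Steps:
$T = -13$ ($T = -4 - 9 = -13$)
$t{\left(z,V \right)} = 13$ ($t{\left(z,V \right)} = \left(-1\right) \left(-13\right) = 13$)
$h = 0$ ($h = 15 \cdot 0 = 0$)
$D{\left(H \right)} = H \left(-1 + H\right)$ ($D{\left(H \right)} = \left(H - 1\right) \left(H + 0\right) = \left(-1 + H\right) H = H \left(-1 + H\right)$)
$\left(t{\left(15,E \right)} - 313\right) + D{\left(-7 \right)} = \left(13 - 313\right) - 7 \left(-1 - 7\right) = -300 - -56 = -300 + 56 = -244$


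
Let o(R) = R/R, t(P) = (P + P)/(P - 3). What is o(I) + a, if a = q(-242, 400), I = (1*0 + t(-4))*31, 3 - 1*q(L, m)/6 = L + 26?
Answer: 1315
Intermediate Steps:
t(P) = 2*P/(-3 + P) (t(P) = (2*P)/(-3 + P) = 2*P/(-3 + P))
q(L, m) = -138 - 6*L (q(L, m) = 18 - 6*(L + 26) = 18 - 6*(26 + L) = 18 + (-156 - 6*L) = -138 - 6*L)
I = 248/7 (I = (1*0 + 2*(-4)/(-3 - 4))*31 = (0 + 2*(-4)/(-7))*31 = (0 + 2*(-4)*(-⅐))*31 = (0 + 8/7)*31 = (8/7)*31 = 248/7 ≈ 35.429)
o(R) = 1
a = 1314 (a = -138 - 6*(-242) = -138 + 1452 = 1314)
o(I) + a = 1 + 1314 = 1315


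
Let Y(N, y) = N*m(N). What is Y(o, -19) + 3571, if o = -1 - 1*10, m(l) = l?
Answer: 3692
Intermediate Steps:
o = -11 (o = -1 - 10 = -11)
Y(N, y) = N² (Y(N, y) = N*N = N²)
Y(o, -19) + 3571 = (-11)² + 3571 = 121 + 3571 = 3692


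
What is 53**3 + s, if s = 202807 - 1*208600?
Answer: 143084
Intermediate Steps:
s = -5793 (s = 202807 - 208600 = -5793)
53**3 + s = 53**3 - 5793 = 148877 - 5793 = 143084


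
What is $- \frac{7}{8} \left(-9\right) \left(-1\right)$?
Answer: $- \frac{63}{8} \approx -7.875$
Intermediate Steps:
$- \frac{7}{8} \left(-9\right) \left(-1\right) = \left(-7\right) \frac{1}{8} \left(-9\right) \left(-1\right) = \left(- \frac{7}{8}\right) \left(-9\right) \left(-1\right) = \frac{63}{8} \left(-1\right) = - \frac{63}{8}$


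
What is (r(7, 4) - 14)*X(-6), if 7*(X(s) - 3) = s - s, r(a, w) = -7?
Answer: -63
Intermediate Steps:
X(s) = 3 (X(s) = 3 + (s - s)/7 = 3 + (⅐)*0 = 3 + 0 = 3)
(r(7, 4) - 14)*X(-6) = (-7 - 14)*3 = -21*3 = -63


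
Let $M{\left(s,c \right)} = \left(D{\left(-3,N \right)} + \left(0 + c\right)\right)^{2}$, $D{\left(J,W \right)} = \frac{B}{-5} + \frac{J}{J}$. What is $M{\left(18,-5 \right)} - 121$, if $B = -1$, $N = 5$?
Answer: $- \frac{2664}{25} \approx -106.56$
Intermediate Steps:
$D{\left(J,W \right)} = \frac{6}{5}$ ($D{\left(J,W \right)} = - \frac{1}{-5} + \frac{J}{J} = \left(-1\right) \left(- \frac{1}{5}\right) + 1 = \frac{1}{5} + 1 = \frac{6}{5}$)
$M{\left(s,c \right)} = \left(\frac{6}{5} + c\right)^{2}$ ($M{\left(s,c \right)} = \left(\frac{6}{5} + \left(0 + c\right)\right)^{2} = \left(\frac{6}{5} + c\right)^{2}$)
$M{\left(18,-5 \right)} - 121 = \frac{\left(6 + 5 \left(-5\right)\right)^{2}}{25} - 121 = \frac{\left(6 - 25\right)^{2}}{25} - 121 = \frac{\left(-19\right)^{2}}{25} - 121 = \frac{1}{25} \cdot 361 - 121 = \frac{361}{25} - 121 = - \frac{2664}{25}$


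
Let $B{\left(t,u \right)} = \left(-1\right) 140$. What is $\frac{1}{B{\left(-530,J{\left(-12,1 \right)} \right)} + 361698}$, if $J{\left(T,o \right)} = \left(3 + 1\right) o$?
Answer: $\frac{1}{361558} \approx 2.7658 \cdot 10^{-6}$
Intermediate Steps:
$J{\left(T,o \right)} = 4 o$
$B{\left(t,u \right)} = -140$
$\frac{1}{B{\left(-530,J{\left(-12,1 \right)} \right)} + 361698} = \frac{1}{-140 + 361698} = \frac{1}{361558}$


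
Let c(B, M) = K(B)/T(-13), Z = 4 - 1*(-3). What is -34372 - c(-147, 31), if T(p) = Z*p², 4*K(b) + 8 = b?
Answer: -162648149/4732 ≈ -34372.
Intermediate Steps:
K(b) = -2 + b/4
Z = 7 (Z = 4 + 3 = 7)
T(p) = 7*p²
c(B, M) = -2/1183 + B/4732 (c(B, M) = (-2 + B/4)/((7*(-13)²)) = (-2 + B/4)/((7*169)) = (-2 + B/4)/1183 = (-2 + B/4)*(1/1183) = -2/1183 + B/4732)
-34372 - c(-147, 31) = -34372 - (-2/1183 + (1/4732)*(-147)) = -34372 - (-2/1183 - 21/676) = -34372 - 1*(-155/4732) = -34372 + 155/4732 = -162648149/4732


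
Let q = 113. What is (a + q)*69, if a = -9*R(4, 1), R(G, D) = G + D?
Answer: 4692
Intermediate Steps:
R(G, D) = D + G
a = -45 (a = -9*(1 + 4) = -9*5 = -45)
(a + q)*69 = (-45 + 113)*69 = 68*69 = 4692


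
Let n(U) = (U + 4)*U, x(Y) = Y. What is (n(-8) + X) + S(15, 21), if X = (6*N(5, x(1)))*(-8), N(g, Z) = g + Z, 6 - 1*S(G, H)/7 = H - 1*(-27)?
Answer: -550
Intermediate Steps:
S(G, H) = -147 - 7*H (S(G, H) = 42 - 7*(H - 1*(-27)) = 42 - 7*(H + 27) = 42 - 7*(27 + H) = 42 + (-189 - 7*H) = -147 - 7*H)
N(g, Z) = Z + g
X = -288 (X = (6*(1 + 5))*(-8) = (6*6)*(-8) = 36*(-8) = -288)
n(U) = U*(4 + U) (n(U) = (4 + U)*U = U*(4 + U))
(n(-8) + X) + S(15, 21) = (-8*(4 - 8) - 288) + (-147 - 7*21) = (-8*(-4) - 288) + (-147 - 147) = (32 - 288) - 294 = -256 - 294 = -550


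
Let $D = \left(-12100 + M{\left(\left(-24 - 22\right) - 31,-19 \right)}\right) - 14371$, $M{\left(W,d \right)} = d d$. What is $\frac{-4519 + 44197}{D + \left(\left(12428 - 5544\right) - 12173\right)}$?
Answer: $- \frac{2334}{1847} \approx -1.2637$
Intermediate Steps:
$M{\left(W,d \right)} = d^{2}$
$D = -26110$ ($D = \left(-12100 + \left(-19\right)^{2}\right) - 14371 = \left(-12100 + 361\right) - 14371 = -11739 - 14371 = -26110$)
$\frac{-4519 + 44197}{D + \left(\left(12428 - 5544\right) - 12173\right)} = \frac{-4519 + 44197}{-26110 + \left(\left(12428 - 5544\right) - 12173\right)} = \frac{39678}{-26110 + \left(6884 - 12173\right)} = \frac{39678}{-26110 - 5289} = \frac{39678}{-31399} = 39678 \left(- \frac{1}{31399}\right) = - \frac{2334}{1847}$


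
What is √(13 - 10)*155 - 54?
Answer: -54 + 155*√3 ≈ 214.47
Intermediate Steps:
√(13 - 10)*155 - 54 = √3*155 - 54 = 155*√3 - 54 = -54 + 155*√3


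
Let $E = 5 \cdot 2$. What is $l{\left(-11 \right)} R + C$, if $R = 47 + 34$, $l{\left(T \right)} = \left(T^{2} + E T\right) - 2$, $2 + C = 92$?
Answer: $819$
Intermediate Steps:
$C = 90$ ($C = -2 + 92 = 90$)
$E = 10$
$l{\left(T \right)} = -2 + T^{2} + 10 T$ ($l{\left(T \right)} = \left(T^{2} + 10 T\right) - 2 = -2 + T^{2} + 10 T$)
$R = 81$
$l{\left(-11 \right)} R + C = \left(-2 + \left(-11\right)^{2} + 10 \left(-11\right)\right) 81 + 90 = \left(-2 + 121 - 110\right) 81 + 90 = 9 \cdot 81 + 90 = 729 + 90 = 819$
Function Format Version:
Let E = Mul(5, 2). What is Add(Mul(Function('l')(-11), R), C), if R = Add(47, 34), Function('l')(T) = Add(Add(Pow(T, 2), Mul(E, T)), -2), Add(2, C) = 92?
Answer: 819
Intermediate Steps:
C = 90 (C = Add(-2, 92) = 90)
E = 10
Function('l')(T) = Add(-2, Pow(T, 2), Mul(10, T)) (Function('l')(T) = Add(Add(Pow(T, 2), Mul(10, T)), -2) = Add(-2, Pow(T, 2), Mul(10, T)))
R = 81
Add(Mul(Function('l')(-11), R), C) = Add(Mul(Add(-2, Pow(-11, 2), Mul(10, -11)), 81), 90) = Add(Mul(Add(-2, 121, -110), 81), 90) = Add(Mul(9, 81), 90) = Add(729, 90) = 819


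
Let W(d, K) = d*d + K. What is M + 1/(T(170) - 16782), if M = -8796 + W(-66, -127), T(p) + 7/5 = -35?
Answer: -384048169/84092 ≈ -4567.0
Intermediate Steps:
T(p) = -182/5 (T(p) = -7/5 - 35 = -182/5)
W(d, K) = K + d² (W(d, K) = d² + K = K + d²)
M = -4567 (M = -8796 + (-127 + (-66)²) = -8796 + (-127 + 4356) = -8796 + 4229 = -4567)
M + 1/(T(170) - 16782) = -4567 + 1/(-182/5 - 16782) = -4567 + 1/(-84092/5) = -4567 - 5/84092 = -384048169/84092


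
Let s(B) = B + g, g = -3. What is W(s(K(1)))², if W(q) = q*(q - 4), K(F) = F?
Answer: 144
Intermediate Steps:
s(B) = -3 + B (s(B) = B - 3 = -3 + B)
W(q) = q*(-4 + q)
W(s(K(1)))² = ((-3 + 1)*(-4 + (-3 + 1)))² = (-2*(-4 - 2))² = (-2*(-6))² = 12² = 144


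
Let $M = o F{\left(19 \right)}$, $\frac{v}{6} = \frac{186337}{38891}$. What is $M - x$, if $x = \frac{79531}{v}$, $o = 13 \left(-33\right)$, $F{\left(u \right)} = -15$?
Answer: $\frac{4101431449}{1118022} \approx 3668.5$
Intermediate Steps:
$o = -429$
$v = \frac{1118022}{38891}$ ($v = 6 \cdot \frac{186337}{38891} = \frac{1118022}{38891} \approx 28.748$)
$M = 6435$ ($M = \left(-429\right) \left(-15\right) = 6435$)
$x = \frac{3093040121}{1118022}$ ($x = \frac{79531}{\frac{1118022}{38891}} = 79531 \cdot \frac{38891}{1118022} = \frac{3093040121}{1118022} \approx 2766.5$)
$M - x = 6435 - \frac{3093040121}{1118022} = \frac{4101431449}{1118022}$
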